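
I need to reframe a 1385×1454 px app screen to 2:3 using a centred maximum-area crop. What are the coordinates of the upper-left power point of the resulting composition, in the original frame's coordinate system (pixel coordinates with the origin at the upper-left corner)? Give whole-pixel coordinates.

1385/1454 > 2/3, so the 2:3 crop keeps the full height 1454 and trims width to 1454 × 2/3 = 969.33 px.
Left offset = (1385 − 969.33)/2 = 207.83 px; top offset = 0.
Upper-left is one-third across and one-third down within the crop:
x = 207.83 + 1 × 969.33/3 ≈ 531; y = 0.00 + 1 × 1454.00/3 ≈ 485.

x = 531 px, y = 485 px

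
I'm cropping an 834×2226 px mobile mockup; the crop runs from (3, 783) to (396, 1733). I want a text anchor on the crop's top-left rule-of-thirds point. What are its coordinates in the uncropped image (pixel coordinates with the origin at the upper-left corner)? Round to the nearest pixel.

x = 134 px, y = 1100 px

Crop width = 396 − 3 = 393 px; one third is 131.00 px.
Crop height = 1733 − 783 = 950 px; one third is 316.67 px.
The top-left point is one-third across and one-third down within the crop:
x = 3 + 1 × 131.00 ≈ 134; y = 783 + 1 × 316.67 ≈ 1100.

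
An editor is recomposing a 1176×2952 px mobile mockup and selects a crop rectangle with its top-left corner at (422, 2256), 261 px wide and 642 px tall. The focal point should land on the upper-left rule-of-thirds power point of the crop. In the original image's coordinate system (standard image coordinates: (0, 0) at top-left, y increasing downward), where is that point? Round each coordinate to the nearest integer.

One third of the crop width 261 is 87.00 px.
One third of the crop height 642 is 214.00 px.
The upper-left point is one-third across and one-third down within the crop:
x = 422 + 1 × 87.00 ≈ 509; y = 2256 + 1 × 214.00 ≈ 2470.

(509, 2470)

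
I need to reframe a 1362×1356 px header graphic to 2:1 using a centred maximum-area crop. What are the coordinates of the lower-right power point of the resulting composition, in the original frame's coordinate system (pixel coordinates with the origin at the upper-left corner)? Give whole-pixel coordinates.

1362/1356 < 2/1, so the 2:1 crop keeps the full width 1362 and trims height to 1362 × 1/2 = 681.00 px.
Top offset = (1356 − 681.00)/2 = 337.50 px; left offset = 0.
Lower-right is two-thirds across and two-thirds down within the crop:
x = 0.00 + 2 × 1362.00/3 ≈ 908; y = 337.50 + 2 × 681.00/3 ≈ 792.

(908, 792)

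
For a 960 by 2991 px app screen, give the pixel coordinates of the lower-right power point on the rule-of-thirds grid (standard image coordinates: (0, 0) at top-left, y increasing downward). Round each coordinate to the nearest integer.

The lower-right point sits two-thirds of the way across and two-thirds of the way down.
x = 2 × 960/3 ≈ 640; y = 2 × 2991/3 ≈ 1994.

(640, 1994)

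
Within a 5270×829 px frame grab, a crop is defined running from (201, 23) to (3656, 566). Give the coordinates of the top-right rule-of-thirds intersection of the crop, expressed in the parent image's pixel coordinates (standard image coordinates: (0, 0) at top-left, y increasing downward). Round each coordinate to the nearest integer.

x = 2504 px, y = 204 px

Crop width = 3656 − 201 = 3455 px; one third is 1151.67 px.
Crop height = 566 − 23 = 543 px; one third is 181.00 px.
The top-right point is two-thirds across and one-third down within the crop:
x = 201 + 2 × 1151.67 ≈ 2504; y = 23 + 1 × 181.00 ≈ 204.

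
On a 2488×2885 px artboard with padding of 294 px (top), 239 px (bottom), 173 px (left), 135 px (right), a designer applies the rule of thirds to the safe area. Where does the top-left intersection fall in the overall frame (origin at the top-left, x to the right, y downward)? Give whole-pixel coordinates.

Content width = 2488 − 173 − 135 = 2180 px; content height = 2885 − 294 − 239 = 2352 px.
Top-left is one-third across and one-third down within the safe area.
x = 173 + 1 × 2180/3 = 173 + 726.67 ≈ 900
y = 294 + 1 × 2352/3 = 294 + 784.00 ≈ 1078

(900, 1078)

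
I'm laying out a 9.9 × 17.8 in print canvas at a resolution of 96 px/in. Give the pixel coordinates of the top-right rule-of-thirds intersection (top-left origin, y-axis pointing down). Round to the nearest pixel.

(634, 570)

In pixels the canvas is 9.9 × 96 = 950.4 wide and 17.8 × 96 = 1708.8 tall.
The top-right point is two-thirds across and one-third down:
x = 2 × 950.4/3 ≈ 634; y = 1 × 1708.8/3 ≈ 570.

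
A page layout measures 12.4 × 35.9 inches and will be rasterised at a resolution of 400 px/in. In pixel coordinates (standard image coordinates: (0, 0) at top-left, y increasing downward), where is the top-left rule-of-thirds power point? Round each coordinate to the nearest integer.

x = 1653 px, y = 4787 px

In pixels the canvas is 12.4 × 400 = 4960 wide and 35.9 × 400 = 14360 tall.
The top-left point is one-third across and one-third down:
x = 1 × 4960/3 ≈ 1653; y = 1 × 14360/3 ≈ 4787.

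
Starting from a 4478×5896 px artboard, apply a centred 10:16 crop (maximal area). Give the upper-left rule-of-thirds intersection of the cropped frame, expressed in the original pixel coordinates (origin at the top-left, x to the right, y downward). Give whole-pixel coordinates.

(1625, 1965)

4478/5896 > 10/16, so the 10:16 crop keeps the full height 5896 and trims width to 5896 × 10/16 = 3685.00 px.
Left offset = (4478 − 3685.00)/2 = 396.50 px; top offset = 0.
Upper-left is one-third across and one-third down within the crop:
x = 396.50 + 1 × 3685.00/3 ≈ 1625; y = 0.00 + 1 × 5896.00/3 ≈ 1965.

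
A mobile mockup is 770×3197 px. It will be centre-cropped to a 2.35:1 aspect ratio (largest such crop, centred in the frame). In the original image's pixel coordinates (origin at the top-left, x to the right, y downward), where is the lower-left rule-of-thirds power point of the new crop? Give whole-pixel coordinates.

x = 257 px, y = 1653 px

770/3197 < 2.35/1, so the 2.35:1 crop keeps the full width 770 and trims height to 770 × 1/2.35 = 327.66 px.
Top offset = (3197 − 327.66)/2 = 1434.67 px; left offset = 0.
Lower-left is one-third across and two-thirds down within the crop:
x = 0.00 + 1 × 770.00/3 ≈ 257; y = 1434.67 + 2 × 327.66/3 ≈ 1653.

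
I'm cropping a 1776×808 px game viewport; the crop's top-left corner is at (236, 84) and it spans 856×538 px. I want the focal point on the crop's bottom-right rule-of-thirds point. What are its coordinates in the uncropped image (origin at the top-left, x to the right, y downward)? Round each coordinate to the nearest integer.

One third of the crop width 856 is 285.33 px.
One third of the crop height 538 is 179.33 px.
The bottom-right point is two-thirds across and two-thirds down within the crop:
x = 236 + 2 × 285.33 ≈ 807; y = 84 + 2 × 179.33 ≈ 443.

(807, 443)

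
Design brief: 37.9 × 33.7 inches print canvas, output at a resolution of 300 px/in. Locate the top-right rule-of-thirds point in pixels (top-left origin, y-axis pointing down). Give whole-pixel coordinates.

In pixels the canvas is 37.9 × 300 = 11370 wide and 33.7 × 300 = 10110 tall.
The top-right point is two-thirds across and one-third down:
x = 2 × 11370/3 ≈ 7580; y = 1 × 10110/3 ≈ 3370.

(7580, 3370)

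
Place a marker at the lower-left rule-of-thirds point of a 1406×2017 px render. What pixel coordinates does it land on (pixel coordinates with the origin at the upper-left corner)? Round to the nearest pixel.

x = 469 px, y = 1345 px

The lower-left point sits one-third of the way across and two-thirds of the way down.
x = 1 × 1406/3 ≈ 469; y = 2 × 2017/3 ≈ 1345.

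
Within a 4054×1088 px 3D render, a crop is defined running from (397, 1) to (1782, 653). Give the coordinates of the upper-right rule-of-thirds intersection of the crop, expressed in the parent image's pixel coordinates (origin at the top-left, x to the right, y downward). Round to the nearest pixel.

Crop width = 1782 − 397 = 1385 px; one third is 461.67 px.
Crop height = 653 − 1 = 652 px; one third is 217.33 px.
The upper-right point is two-thirds across and one-third down within the crop:
x = 397 + 2 × 461.67 ≈ 1320; y = 1 + 1 × 217.33 ≈ 218.

x = 1320 px, y = 218 px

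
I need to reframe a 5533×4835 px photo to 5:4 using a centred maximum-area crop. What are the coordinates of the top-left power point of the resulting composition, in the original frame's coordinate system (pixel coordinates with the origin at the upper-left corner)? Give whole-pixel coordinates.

(1844, 1680)

5533/4835 < 5/4, so the 5:4 crop keeps the full width 5533 and trims height to 5533 × 4/5 = 4426.40 px.
Top offset = (4835 − 4426.40)/2 = 204.30 px; left offset = 0.
Top-left is one-third across and one-third down within the crop:
x = 0.00 + 1 × 5533.00/3 ≈ 1844; y = 204.30 + 1 × 4426.40/3 ≈ 1680.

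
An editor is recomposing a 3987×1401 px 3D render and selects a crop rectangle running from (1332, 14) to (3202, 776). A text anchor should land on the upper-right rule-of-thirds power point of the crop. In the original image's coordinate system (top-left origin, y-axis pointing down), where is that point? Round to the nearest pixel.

Crop width = 3202 − 1332 = 1870 px; one third is 623.33 px.
Crop height = 776 − 14 = 762 px; one third is 254.00 px.
The upper-right point is two-thirds across and one-third down within the crop:
x = 1332 + 2 × 623.33 ≈ 2579; y = 14 + 1 × 254.00 ≈ 268.

(2579, 268)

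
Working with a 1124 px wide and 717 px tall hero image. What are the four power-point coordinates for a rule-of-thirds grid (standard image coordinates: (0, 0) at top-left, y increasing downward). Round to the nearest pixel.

(375, 239), (749, 239), (375, 478), (749, 478)

One third of 1124 is 374.67; one third of 717 is 239.
Vertical third lines at x = 375 and x = 749; horizontal third lines at y = 239 and y = 478.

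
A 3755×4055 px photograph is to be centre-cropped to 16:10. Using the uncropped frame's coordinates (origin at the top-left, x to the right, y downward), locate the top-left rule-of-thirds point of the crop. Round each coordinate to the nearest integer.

3755/4055 < 16/10, so the 16:10 crop keeps the full width 3755 and trims height to 3755 × 10/16 = 2346.88 px.
Top offset = (4055 − 2346.88)/2 = 854.06 px; left offset = 0.
Top-left is one-third across and one-third down within the crop:
x = 0.00 + 1 × 3755.00/3 ≈ 1252; y = 854.06 + 1 × 2346.88/3 ≈ 1636.

(1252, 1636)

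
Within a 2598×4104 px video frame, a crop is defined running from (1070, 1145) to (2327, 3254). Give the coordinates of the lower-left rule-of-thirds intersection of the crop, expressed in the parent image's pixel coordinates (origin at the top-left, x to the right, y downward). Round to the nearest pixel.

(1489, 2551)

Crop width = 2327 − 1070 = 1257 px; one third is 419.00 px.
Crop height = 3254 − 1145 = 2109 px; one third is 703.00 px.
The lower-left point is one-third across and two-thirds down within the crop:
x = 1070 + 1 × 419.00 ≈ 1489; y = 1145 + 2 × 703.00 ≈ 2551.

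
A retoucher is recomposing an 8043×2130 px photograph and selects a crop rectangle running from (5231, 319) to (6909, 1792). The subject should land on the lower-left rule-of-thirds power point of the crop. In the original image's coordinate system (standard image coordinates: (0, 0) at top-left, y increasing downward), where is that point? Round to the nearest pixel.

x = 5790 px, y = 1301 px

Crop width = 6909 − 5231 = 1678 px; one third is 559.33 px.
Crop height = 1792 − 319 = 1473 px; one third is 491.00 px.
The lower-left point is one-third across and two-thirds down within the crop:
x = 5231 + 1 × 559.33 ≈ 5790; y = 319 + 2 × 491.00 ≈ 1301.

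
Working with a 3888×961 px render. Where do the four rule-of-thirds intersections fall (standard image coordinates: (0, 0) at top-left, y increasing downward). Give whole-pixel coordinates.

One third of 3888 is 1296; one third of 961 is 320.33.
Vertical third lines at x = 1296 and x = 2592; horizontal third lines at y = 320 and y = 641.

(1296, 320), (2592, 320), (1296, 641), (2592, 641)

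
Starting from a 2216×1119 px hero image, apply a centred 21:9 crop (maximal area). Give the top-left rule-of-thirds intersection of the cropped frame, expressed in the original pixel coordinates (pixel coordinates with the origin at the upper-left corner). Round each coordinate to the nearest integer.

2216/1119 < 21/9, so the 21:9 crop keeps the full width 2216 and trims height to 2216 × 9/21 = 949.71 px.
Top offset = (1119 − 949.71)/2 = 84.64 px; left offset = 0.
Top-left is one-third across and one-third down within the crop:
x = 0.00 + 1 × 2216.00/3 ≈ 739; y = 84.64 + 1 × 949.71/3 ≈ 401.

(739, 401)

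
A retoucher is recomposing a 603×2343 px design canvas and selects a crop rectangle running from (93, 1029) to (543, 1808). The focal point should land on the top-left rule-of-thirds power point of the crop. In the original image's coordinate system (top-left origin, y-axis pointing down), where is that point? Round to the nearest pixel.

Crop width = 543 − 93 = 450 px; one third is 150.00 px.
Crop height = 1808 − 1029 = 779 px; one third is 259.67 px.
The top-left point is one-third across and one-third down within the crop:
x = 93 + 1 × 150.00 ≈ 243; y = 1029 + 1 × 259.67 ≈ 1289.

(243, 1289)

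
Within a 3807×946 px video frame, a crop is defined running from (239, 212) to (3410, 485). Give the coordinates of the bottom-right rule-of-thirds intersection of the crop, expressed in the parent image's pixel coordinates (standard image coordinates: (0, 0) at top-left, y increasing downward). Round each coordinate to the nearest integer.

Crop width = 3410 − 239 = 3171 px; one third is 1057.00 px.
Crop height = 485 − 212 = 273 px; one third is 91.00 px.
The bottom-right point is two-thirds across and two-thirds down within the crop:
x = 239 + 2 × 1057.00 ≈ 2353; y = 212 + 2 × 91.00 ≈ 394.

(2353, 394)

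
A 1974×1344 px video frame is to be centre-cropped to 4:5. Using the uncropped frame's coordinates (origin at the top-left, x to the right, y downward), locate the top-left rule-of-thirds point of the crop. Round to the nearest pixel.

x = 808 px, y = 448 px

1974/1344 > 4/5, so the 4:5 crop keeps the full height 1344 and trims width to 1344 × 4/5 = 1075.20 px.
Left offset = (1974 − 1075.20)/2 = 449.40 px; top offset = 0.
Top-left is one-third across and one-third down within the crop:
x = 449.40 + 1 × 1075.20/3 ≈ 808; y = 0.00 + 1 × 1344.00/3 ≈ 448.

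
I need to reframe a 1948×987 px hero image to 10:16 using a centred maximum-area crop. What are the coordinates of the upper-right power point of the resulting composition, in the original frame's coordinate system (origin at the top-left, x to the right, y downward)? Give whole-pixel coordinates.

1948/987 > 10/16, so the 10:16 crop keeps the full height 987 and trims width to 987 × 10/16 = 616.88 px.
Left offset = (1948 − 616.88)/2 = 665.56 px; top offset = 0.
Upper-right is two-thirds across and one-third down within the crop:
x = 665.56 + 2 × 616.88/3 ≈ 1077; y = 0.00 + 1 × 987.00/3 ≈ 329.

x = 1077 px, y = 329 px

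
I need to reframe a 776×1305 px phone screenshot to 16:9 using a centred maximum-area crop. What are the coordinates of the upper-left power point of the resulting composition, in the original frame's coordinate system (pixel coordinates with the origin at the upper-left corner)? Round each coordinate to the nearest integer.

776/1305 < 16/9, so the 16:9 crop keeps the full width 776 and trims height to 776 × 9/16 = 436.50 px.
Top offset = (1305 − 436.50)/2 = 434.25 px; left offset = 0.
Upper-left is one-third across and one-third down within the crop:
x = 0.00 + 1 × 776.00/3 ≈ 259; y = 434.25 + 1 × 436.50/3 ≈ 580.

x = 259 px, y = 580 px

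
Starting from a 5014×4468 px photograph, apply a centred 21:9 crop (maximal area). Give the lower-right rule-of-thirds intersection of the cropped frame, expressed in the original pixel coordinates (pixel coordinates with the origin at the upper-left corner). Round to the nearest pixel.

(3343, 2592)

5014/4468 < 21/9, so the 21:9 crop keeps the full width 5014 and trims height to 5014 × 9/21 = 2148.86 px.
Top offset = (4468 − 2148.86)/2 = 1159.57 px; left offset = 0.
Lower-right is two-thirds across and two-thirds down within the crop:
x = 0.00 + 2 × 5014.00/3 ≈ 3343; y = 1159.57 + 2 × 2148.86/3 ≈ 2592.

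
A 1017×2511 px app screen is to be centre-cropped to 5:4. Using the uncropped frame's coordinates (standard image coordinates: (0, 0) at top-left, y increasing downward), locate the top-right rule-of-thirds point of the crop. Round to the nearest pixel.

x = 678 px, y = 1120 px

1017/2511 < 5/4, so the 5:4 crop keeps the full width 1017 and trims height to 1017 × 4/5 = 813.60 px.
Top offset = (2511 − 813.60)/2 = 848.70 px; left offset = 0.
Top-right is two-thirds across and one-third down within the crop:
x = 0.00 + 2 × 1017.00/3 ≈ 678; y = 848.70 + 1 × 813.60/3 ≈ 1120.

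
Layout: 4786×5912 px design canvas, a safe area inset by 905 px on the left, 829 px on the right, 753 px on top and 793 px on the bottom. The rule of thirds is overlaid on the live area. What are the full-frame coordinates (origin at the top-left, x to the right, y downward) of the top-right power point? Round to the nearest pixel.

Content width = 4786 − 905 − 829 = 3052 px; content height = 5912 − 753 − 793 = 4366 px.
Top-right is two-thirds across and one-third down within the live area.
x = 905 + 2 × 3052/3 = 905 + 2034.67 ≈ 2940
y = 753 + 1 × 4366/3 = 753 + 1455.33 ≈ 2208

x = 2940 px, y = 2208 px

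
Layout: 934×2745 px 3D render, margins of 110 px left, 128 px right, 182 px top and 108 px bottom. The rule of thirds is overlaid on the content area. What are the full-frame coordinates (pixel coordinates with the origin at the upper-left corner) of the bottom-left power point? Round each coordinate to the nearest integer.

(342, 1819)

Content width = 934 − 110 − 128 = 696 px; content height = 2745 − 182 − 108 = 2455 px.
Bottom-left is one-third across and two-thirds down within the content area.
x = 110 + 1 × 696/3 = 110 + 232.00 ≈ 342
y = 182 + 2 × 2455/3 = 182 + 1636.67 ≈ 1819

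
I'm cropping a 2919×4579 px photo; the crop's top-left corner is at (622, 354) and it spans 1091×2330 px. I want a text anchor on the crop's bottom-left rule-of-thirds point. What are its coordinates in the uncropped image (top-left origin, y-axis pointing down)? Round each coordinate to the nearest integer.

One third of the crop width 1091 is 363.67 px.
One third of the crop height 2330 is 776.67 px.
The bottom-left point is one-third across and two-thirds down within the crop:
x = 622 + 1 × 363.67 ≈ 986; y = 354 + 2 × 776.67 ≈ 1907.

x = 986 px, y = 1907 px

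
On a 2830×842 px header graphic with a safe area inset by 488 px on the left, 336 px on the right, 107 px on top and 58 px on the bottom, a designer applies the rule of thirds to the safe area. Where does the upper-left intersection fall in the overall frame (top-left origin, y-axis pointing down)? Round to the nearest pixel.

x = 1157 px, y = 333 px

Content width = 2830 − 488 − 336 = 2006 px; content height = 842 − 107 − 58 = 677 px.
Upper-left is one-third across and one-third down within the safe area.
x = 488 + 1 × 2006/3 = 488 + 668.67 ≈ 1157
y = 107 + 1 × 677/3 = 107 + 225.67 ≈ 333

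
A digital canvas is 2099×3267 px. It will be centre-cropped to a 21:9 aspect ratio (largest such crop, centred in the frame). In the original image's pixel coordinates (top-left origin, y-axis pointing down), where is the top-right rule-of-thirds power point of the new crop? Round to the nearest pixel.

2099/3267 < 21/9, so the 21:9 crop keeps the full width 2099 and trims height to 2099 × 9/21 = 899.57 px.
Top offset = (3267 − 899.57)/2 = 1183.71 px; left offset = 0.
Top-right is two-thirds across and one-third down within the crop:
x = 0.00 + 2 × 2099.00/3 ≈ 1399; y = 1183.71 + 1 × 899.57/3 ≈ 1484.

(1399, 1484)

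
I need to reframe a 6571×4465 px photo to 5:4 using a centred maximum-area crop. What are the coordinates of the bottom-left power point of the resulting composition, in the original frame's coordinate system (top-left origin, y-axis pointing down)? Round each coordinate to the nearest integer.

(2355, 2977)

6571/4465 > 5/4, so the 5:4 crop keeps the full height 4465 and trims width to 4465 × 5/4 = 5581.25 px.
Left offset = (6571 − 5581.25)/2 = 494.88 px; top offset = 0.
Bottom-left is one-third across and two-thirds down within the crop:
x = 494.88 + 1 × 5581.25/3 ≈ 2355; y = 0.00 + 2 × 4465.00/3 ≈ 2977.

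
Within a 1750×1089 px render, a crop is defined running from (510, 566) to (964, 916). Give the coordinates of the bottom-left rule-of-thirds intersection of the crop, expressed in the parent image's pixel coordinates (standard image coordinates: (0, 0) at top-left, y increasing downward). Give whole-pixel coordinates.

x = 661 px, y = 799 px

Crop width = 964 − 510 = 454 px; one third is 151.33 px.
Crop height = 916 − 566 = 350 px; one third is 116.67 px.
The bottom-left point is one-third across and two-thirds down within the crop:
x = 510 + 1 × 151.33 ≈ 661; y = 566 + 2 × 116.67 ≈ 799.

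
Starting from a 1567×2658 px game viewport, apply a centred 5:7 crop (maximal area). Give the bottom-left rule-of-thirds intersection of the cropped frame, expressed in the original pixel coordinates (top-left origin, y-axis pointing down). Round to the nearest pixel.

(522, 1695)

1567/2658 < 5/7, so the 5:7 crop keeps the full width 1567 and trims height to 1567 × 7/5 = 2193.80 px.
Top offset = (2658 − 2193.80)/2 = 232.10 px; left offset = 0.
Bottom-left is one-third across and two-thirds down within the crop:
x = 0.00 + 1 × 1567.00/3 ≈ 522; y = 232.10 + 2 × 2193.80/3 ≈ 1695.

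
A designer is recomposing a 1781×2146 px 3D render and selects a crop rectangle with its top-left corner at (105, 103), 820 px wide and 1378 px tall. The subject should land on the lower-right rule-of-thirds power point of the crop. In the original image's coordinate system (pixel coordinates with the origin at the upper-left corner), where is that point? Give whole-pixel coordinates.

One third of the crop width 820 is 273.33 px.
One third of the crop height 1378 is 459.33 px.
The lower-right point is two-thirds across and two-thirds down within the crop:
x = 105 + 2 × 273.33 ≈ 652; y = 103 + 2 × 459.33 ≈ 1022.

(652, 1022)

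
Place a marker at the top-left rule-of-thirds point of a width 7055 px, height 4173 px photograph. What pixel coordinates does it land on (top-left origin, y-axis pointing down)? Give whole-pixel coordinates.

The top-left point sits one-third of the way across and one-third of the way down.
x = 1 × 7055/3 ≈ 2352; y = 1 × 4173/3 ≈ 1391.

(2352, 1391)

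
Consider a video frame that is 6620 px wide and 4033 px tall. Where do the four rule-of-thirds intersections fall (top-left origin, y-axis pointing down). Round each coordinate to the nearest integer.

(2207, 1344), (4413, 1344), (2207, 2689), (4413, 2689)

One third of 6620 is 2206.67; one third of 4033 is 1344.33.
Vertical third lines at x = 2207 and x = 4413; horizontal third lines at y = 1344 and y = 2689.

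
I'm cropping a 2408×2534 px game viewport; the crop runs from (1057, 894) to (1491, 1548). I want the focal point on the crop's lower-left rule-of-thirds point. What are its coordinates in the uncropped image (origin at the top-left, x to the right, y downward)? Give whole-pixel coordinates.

x = 1202 px, y = 1330 px

Crop width = 1491 − 1057 = 434 px; one third is 144.67 px.
Crop height = 1548 − 894 = 654 px; one third is 218.00 px.
The lower-left point is one-third across and two-thirds down within the crop:
x = 1057 + 1 × 144.67 ≈ 1202; y = 894 + 2 × 218.00 ≈ 1330.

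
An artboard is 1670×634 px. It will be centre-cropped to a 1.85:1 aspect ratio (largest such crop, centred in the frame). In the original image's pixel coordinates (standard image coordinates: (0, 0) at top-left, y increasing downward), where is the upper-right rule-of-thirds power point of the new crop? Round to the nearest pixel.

(1030, 211)

1670/634 > 1.85/1, so the 1.85:1 crop keeps the full height 634 and trims width to 634 × 1.85/1 = 1172.90 px.
Left offset = (1670 − 1172.90)/2 = 248.55 px; top offset = 0.
Upper-right is two-thirds across and one-third down within the crop:
x = 248.55 + 2 × 1172.90/3 ≈ 1030; y = 0.00 + 1 × 634.00/3 ≈ 211.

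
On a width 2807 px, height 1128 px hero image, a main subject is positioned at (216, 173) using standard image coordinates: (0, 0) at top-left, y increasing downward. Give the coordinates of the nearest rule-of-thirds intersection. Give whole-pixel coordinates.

x = 936 px, y = 376 px

Third lines: x ∈ {936, 1871}, y ∈ {376, 752}.
216 is closer to x = 936; 173 is closer to y = 376.
So the nearest intersection is the upper-left power point.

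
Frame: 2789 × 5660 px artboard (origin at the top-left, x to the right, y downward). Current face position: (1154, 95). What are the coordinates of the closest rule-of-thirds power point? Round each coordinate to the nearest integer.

(930, 1887)

Third lines: x ∈ {930, 1859}, y ∈ {1887, 3773}.
1154 is closer to x = 930; 95 is closer to y = 1887.
So the nearest intersection is the upper-left power point.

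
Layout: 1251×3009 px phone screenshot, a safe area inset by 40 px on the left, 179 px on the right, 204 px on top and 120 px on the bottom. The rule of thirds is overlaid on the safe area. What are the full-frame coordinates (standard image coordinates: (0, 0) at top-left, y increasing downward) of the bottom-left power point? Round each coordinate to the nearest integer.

Content width = 1251 − 40 − 179 = 1032 px; content height = 3009 − 204 − 120 = 2685 px.
Bottom-left is one-third across and two-thirds down within the safe area.
x = 40 + 1 × 1032/3 = 40 + 344.00 ≈ 384
y = 204 + 2 × 2685/3 = 204 + 1790.00 ≈ 1994

(384, 1994)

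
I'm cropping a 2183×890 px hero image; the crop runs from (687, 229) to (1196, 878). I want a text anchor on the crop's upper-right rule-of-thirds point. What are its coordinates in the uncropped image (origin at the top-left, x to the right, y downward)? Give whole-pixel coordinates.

Crop width = 1196 − 687 = 509 px; one third is 169.67 px.
Crop height = 878 − 229 = 649 px; one third is 216.33 px.
The upper-right point is two-thirds across and one-third down within the crop:
x = 687 + 2 × 169.67 ≈ 1026; y = 229 + 1 × 216.33 ≈ 445.

x = 1026 px, y = 445 px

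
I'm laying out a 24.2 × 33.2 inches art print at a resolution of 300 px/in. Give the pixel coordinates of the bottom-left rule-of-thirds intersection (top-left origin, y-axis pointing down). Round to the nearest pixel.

In pixels the canvas is 24.2 × 300 = 7260 wide and 33.2 × 300 = 9960 tall.
The bottom-left point is one-third across and two-thirds down:
x = 1 × 7260/3 ≈ 2420; y = 2 × 9960/3 ≈ 6640.

x = 2420 px, y = 6640 px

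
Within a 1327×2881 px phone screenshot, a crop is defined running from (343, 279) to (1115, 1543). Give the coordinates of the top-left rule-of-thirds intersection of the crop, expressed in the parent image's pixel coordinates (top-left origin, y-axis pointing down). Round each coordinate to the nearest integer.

x = 600 px, y = 700 px

Crop width = 1115 − 343 = 772 px; one third is 257.33 px.
Crop height = 1543 − 279 = 1264 px; one third is 421.33 px.
The top-left point is one-third across and one-third down within the crop:
x = 343 + 1 × 257.33 ≈ 600; y = 279 + 1 × 421.33 ≈ 700.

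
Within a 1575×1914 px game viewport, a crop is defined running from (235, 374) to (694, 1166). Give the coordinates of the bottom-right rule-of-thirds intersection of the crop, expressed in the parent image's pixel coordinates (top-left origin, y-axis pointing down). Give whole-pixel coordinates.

Crop width = 694 − 235 = 459 px; one third is 153.00 px.
Crop height = 1166 − 374 = 792 px; one third is 264.00 px.
The bottom-right point is two-thirds across and two-thirds down within the crop:
x = 235 + 2 × 153.00 ≈ 541; y = 374 + 2 × 264.00 ≈ 902.

x = 541 px, y = 902 px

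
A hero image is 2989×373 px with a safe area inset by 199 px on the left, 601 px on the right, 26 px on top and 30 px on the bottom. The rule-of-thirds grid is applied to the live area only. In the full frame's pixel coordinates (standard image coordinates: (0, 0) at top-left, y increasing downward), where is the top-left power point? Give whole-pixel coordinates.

Content width = 2989 − 199 − 601 = 2189 px; content height = 373 − 26 − 30 = 317 px.
Top-left is one-third across and one-third down within the live area.
x = 199 + 1 × 2189/3 = 199 + 729.67 ≈ 929
y = 26 + 1 × 317/3 = 26 + 105.67 ≈ 132

(929, 132)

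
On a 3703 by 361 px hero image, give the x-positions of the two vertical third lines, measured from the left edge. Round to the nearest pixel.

1234 px and 2469 px

3703 / 3 = 1234.33, so the vertical lines sit at one and two thirds of 3703.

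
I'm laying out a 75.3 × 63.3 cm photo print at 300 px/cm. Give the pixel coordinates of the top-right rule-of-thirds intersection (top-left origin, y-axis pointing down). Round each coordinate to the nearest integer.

In pixels the canvas is 75.3 × 300 = 22590 wide and 63.3 × 300 = 18990 tall.
The top-right point is two-thirds across and one-third down:
x = 2 × 22590/3 ≈ 15060; y = 1 × 18990/3 ≈ 6330.

x = 15060 px, y = 6330 px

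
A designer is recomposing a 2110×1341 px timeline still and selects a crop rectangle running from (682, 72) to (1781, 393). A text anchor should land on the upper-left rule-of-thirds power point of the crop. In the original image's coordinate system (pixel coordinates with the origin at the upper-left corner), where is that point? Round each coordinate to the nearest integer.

Crop width = 1781 − 682 = 1099 px; one third is 366.33 px.
Crop height = 393 − 72 = 321 px; one third is 107.00 px.
The upper-left point is one-third across and one-third down within the crop:
x = 682 + 1 × 366.33 ≈ 1048; y = 72 + 1 × 107.00 ≈ 179.

(1048, 179)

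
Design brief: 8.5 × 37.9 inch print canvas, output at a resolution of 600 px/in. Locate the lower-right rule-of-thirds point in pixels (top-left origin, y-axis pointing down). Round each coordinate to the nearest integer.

x = 3400 px, y = 15160 px

In pixels the canvas is 8.5 × 600 = 5100 wide and 37.9 × 600 = 22740 tall.
The lower-right point is two-thirds across and two-thirds down:
x = 2 × 5100/3 ≈ 3400; y = 2 × 22740/3 ≈ 15160.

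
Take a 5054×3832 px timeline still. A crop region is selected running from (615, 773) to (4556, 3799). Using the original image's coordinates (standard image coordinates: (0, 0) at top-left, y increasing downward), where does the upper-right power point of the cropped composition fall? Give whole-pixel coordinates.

x = 3242 px, y = 1782 px

Crop width = 4556 − 615 = 3941 px; one third is 1313.67 px.
Crop height = 3799 − 773 = 3026 px; one third is 1008.67 px.
The upper-right point is two-thirds across and one-third down within the crop:
x = 615 + 2 × 1313.67 ≈ 3242; y = 773 + 1 × 1008.67 ≈ 1782.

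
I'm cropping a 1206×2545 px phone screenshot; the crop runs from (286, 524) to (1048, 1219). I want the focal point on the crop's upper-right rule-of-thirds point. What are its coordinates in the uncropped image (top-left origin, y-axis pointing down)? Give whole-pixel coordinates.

Crop width = 1048 − 286 = 762 px; one third is 254.00 px.
Crop height = 1219 − 524 = 695 px; one third is 231.67 px.
The upper-right point is two-thirds across and one-third down within the crop:
x = 286 + 2 × 254.00 ≈ 794; y = 524 + 1 × 231.67 ≈ 756.

(794, 756)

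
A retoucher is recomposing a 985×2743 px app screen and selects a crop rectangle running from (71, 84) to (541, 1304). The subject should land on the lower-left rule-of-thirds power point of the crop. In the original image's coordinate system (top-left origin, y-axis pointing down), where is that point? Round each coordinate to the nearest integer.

x = 228 px, y = 897 px

Crop width = 541 − 71 = 470 px; one third is 156.67 px.
Crop height = 1304 − 84 = 1220 px; one third is 406.67 px.
The lower-left point is one-third across and two-thirds down within the crop:
x = 71 + 1 × 156.67 ≈ 228; y = 84 + 2 × 406.67 ≈ 897.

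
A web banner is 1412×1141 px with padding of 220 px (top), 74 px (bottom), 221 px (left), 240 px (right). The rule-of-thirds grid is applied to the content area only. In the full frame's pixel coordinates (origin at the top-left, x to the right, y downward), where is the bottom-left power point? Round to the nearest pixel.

Content width = 1412 − 221 − 240 = 951 px; content height = 1141 − 220 − 74 = 847 px.
Bottom-left is one-third across and two-thirds down within the content area.
x = 221 + 1 × 951/3 = 221 + 317.00 ≈ 538
y = 220 + 2 × 847/3 = 220 + 564.67 ≈ 785

x = 538 px, y = 785 px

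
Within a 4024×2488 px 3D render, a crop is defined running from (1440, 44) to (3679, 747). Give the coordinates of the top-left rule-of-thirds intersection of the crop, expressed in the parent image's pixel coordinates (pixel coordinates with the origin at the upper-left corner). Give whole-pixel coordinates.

x = 2186 px, y = 278 px

Crop width = 3679 − 1440 = 2239 px; one third is 746.33 px.
Crop height = 747 − 44 = 703 px; one third is 234.33 px.
The top-left point is one-third across and one-third down within the crop:
x = 1440 + 1 × 746.33 ≈ 2186; y = 44 + 1 × 234.33 ≈ 278.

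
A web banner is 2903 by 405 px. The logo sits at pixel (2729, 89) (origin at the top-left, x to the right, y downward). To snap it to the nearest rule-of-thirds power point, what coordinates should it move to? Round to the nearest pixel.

(1935, 135)

Third lines: x ∈ {968, 1935}, y ∈ {135, 270}.
2729 is closer to x = 1935; 89 is closer to y = 135.
So the nearest intersection is the upper-right power point.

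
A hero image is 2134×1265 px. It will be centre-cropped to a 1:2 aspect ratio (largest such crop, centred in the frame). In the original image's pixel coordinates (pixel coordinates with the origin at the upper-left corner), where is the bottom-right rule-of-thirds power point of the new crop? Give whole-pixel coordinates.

x = 1172 px, y = 843 px

2134/1265 > 1/2, so the 1:2 crop keeps the full height 1265 and trims width to 1265 × 1/2 = 632.50 px.
Left offset = (2134 − 632.50)/2 = 750.75 px; top offset = 0.
Bottom-right is two-thirds across and two-thirds down within the crop:
x = 750.75 + 2 × 632.50/3 ≈ 1172; y = 0.00 + 2 × 1265.00/3 ≈ 843.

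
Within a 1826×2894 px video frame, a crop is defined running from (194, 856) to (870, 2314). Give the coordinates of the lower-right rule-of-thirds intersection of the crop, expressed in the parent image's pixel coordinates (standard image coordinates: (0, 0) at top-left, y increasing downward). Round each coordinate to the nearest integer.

(645, 1828)

Crop width = 870 − 194 = 676 px; one third is 225.33 px.
Crop height = 2314 − 856 = 1458 px; one third is 486.00 px.
The lower-right point is two-thirds across and two-thirds down within the crop:
x = 194 + 2 × 225.33 ≈ 645; y = 856 + 2 × 486.00 ≈ 1828.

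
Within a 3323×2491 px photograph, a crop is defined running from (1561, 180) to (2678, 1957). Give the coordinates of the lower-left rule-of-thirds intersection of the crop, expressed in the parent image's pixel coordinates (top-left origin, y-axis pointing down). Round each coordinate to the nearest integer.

(1933, 1365)

Crop width = 2678 − 1561 = 1117 px; one third is 372.33 px.
Crop height = 1957 − 180 = 1777 px; one third is 592.33 px.
The lower-left point is one-third across and two-thirds down within the crop:
x = 1561 + 1 × 372.33 ≈ 1933; y = 180 + 2 × 592.33 ≈ 1365.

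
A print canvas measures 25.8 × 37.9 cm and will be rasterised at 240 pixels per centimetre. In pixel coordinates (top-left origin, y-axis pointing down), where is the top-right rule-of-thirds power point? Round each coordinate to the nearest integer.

x = 4128 px, y = 3032 px

In pixels the canvas is 25.8 × 240 = 6192 wide and 37.9 × 240 = 9096 tall.
The top-right point is two-thirds across and one-third down:
x = 2 × 6192/3 ≈ 4128; y = 1 × 9096/3 ≈ 3032.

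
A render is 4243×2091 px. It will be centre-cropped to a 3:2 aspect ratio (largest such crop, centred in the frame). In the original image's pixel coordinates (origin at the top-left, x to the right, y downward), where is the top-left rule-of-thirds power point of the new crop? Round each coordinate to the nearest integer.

4243/2091 > 3/2, so the 3:2 crop keeps the full height 2091 and trims width to 2091 × 3/2 = 3136.50 px.
Left offset = (4243 − 3136.50)/2 = 553.25 px; top offset = 0.
Top-left is one-third across and one-third down within the crop:
x = 553.25 + 1 × 3136.50/3 ≈ 1599; y = 0.00 + 1 × 2091.00/3 ≈ 697.

x = 1599 px, y = 697 px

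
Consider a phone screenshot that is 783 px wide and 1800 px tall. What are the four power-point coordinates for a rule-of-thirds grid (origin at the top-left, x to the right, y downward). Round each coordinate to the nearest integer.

One third of 783 is 261; one third of 1800 is 600.
Vertical third lines at x = 261 and x = 522; horizontal third lines at y = 600 and y = 1200.

(261, 600), (522, 600), (261, 1200), (522, 1200)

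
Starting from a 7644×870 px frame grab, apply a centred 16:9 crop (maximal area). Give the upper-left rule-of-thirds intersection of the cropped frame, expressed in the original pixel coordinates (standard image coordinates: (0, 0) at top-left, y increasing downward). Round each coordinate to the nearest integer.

7644/870 > 16/9, so the 16:9 crop keeps the full height 870 and trims width to 870 × 16/9 = 1546.67 px.
Left offset = (7644 − 1546.67)/2 = 3048.67 px; top offset = 0.
Upper-left is one-third across and one-third down within the crop:
x = 3048.67 + 1 × 1546.67/3 ≈ 3564; y = 0.00 + 1 × 870.00/3 ≈ 290.

x = 3564 px, y = 290 px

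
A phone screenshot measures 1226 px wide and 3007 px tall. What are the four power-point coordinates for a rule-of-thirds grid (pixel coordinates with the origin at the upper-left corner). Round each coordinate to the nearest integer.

One third of 1226 is 408.67; one third of 3007 is 1002.33.
Vertical third lines at x = 409 and x = 817; horizontal third lines at y = 1002 and y = 2005.

(409, 1002), (817, 1002), (409, 2005), (817, 2005)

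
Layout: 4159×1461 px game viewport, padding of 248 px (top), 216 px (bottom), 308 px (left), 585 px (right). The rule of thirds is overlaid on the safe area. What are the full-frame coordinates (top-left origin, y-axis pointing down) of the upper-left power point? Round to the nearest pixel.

Content width = 4159 − 308 − 585 = 3266 px; content height = 1461 − 248 − 216 = 997 px.
Upper-left is one-third across and one-third down within the safe area.
x = 308 + 1 × 3266/3 = 308 + 1088.67 ≈ 1397
y = 248 + 1 × 997/3 = 248 + 332.33 ≈ 580

x = 1397 px, y = 580 px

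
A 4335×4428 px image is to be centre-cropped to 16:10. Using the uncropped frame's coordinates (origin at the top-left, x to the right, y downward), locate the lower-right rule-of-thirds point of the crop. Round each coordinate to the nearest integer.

4335/4428 < 16/10, so the 16:10 crop keeps the full width 4335 and trims height to 4335 × 10/16 = 2709.38 px.
Top offset = (4428 − 2709.38)/2 = 859.31 px; left offset = 0.
Lower-right is two-thirds across and two-thirds down within the crop:
x = 0.00 + 2 × 4335.00/3 ≈ 2890; y = 859.31 + 2 × 2709.38/3 ≈ 2666.

x = 2890 px, y = 2666 px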